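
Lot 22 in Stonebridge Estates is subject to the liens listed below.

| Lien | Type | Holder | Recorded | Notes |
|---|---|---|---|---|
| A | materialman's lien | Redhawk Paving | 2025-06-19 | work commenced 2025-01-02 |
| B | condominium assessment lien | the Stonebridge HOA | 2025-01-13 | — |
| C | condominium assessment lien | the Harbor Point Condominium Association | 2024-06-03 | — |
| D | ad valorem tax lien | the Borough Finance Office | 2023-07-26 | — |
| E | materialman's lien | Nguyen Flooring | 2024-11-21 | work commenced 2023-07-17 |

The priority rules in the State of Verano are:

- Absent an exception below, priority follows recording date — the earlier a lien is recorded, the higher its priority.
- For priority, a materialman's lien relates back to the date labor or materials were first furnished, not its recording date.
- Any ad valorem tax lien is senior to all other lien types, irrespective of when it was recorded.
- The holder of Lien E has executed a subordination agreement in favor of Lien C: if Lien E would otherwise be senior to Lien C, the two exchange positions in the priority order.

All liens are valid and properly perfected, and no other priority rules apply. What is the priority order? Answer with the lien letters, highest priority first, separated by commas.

D, C, E, A, B

Effective dates after the stated exceptions: A is treated as recorded 2025-01-02, the work-commencement date; E is treated as recorded 2023-07-17, the work-commencement date.
As an ad valorem tax lien, D is senior to every other lien.
Ordering the rest by effective date: E (2023-07-17), C (2024-06-03), A (2025-01-02), B (2025-01-13).
E is senior to C before the subordination, so the two trade places.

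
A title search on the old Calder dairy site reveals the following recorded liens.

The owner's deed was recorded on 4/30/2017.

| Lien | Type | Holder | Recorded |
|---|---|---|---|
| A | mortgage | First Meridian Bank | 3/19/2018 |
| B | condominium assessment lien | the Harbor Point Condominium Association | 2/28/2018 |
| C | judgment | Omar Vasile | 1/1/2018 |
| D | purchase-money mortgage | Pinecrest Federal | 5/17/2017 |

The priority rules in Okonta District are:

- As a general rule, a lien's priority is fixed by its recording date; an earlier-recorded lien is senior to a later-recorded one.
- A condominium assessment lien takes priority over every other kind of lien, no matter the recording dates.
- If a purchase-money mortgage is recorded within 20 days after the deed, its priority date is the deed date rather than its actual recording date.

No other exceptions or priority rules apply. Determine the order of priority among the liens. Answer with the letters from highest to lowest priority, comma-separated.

Effective dates: D's effective date is the deed date, 4/30/2017.
B, as a condominium assessment lien, has superpriority and ranks first.
Among the remaining liens, by effective date: D (4/30/2017), C (1/1/2018), A (3/19/2018).

B, D, C, A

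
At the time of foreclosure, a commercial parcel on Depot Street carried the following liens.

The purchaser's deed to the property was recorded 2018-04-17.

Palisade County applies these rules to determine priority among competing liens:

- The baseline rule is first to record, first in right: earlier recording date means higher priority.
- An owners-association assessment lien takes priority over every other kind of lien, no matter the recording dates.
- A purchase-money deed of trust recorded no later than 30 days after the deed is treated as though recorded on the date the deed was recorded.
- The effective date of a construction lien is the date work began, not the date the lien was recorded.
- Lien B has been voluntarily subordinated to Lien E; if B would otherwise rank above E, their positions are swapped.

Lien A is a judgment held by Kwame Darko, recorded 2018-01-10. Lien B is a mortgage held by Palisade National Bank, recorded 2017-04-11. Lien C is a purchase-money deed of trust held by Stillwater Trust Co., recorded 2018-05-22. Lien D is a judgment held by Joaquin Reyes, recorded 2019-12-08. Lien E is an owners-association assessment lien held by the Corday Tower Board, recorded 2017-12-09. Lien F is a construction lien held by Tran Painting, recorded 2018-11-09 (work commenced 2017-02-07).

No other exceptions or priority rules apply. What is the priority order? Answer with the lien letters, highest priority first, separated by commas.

First, effective dates: C missed the 30-day window (35 days after the deed), so its recording date stands; F relates back to 2017-02-07 (work commenced).
E is an owners-association assessment lien and takes priority over every other lien.
Remaining liens by effective date: F (2017-02-07), B (2017-04-11), A (2018-01-10), C (2018-05-22), D (2019-12-08).
Since B is not senior to E, the subordination leaves the order unchanged.

E, F, B, A, C, D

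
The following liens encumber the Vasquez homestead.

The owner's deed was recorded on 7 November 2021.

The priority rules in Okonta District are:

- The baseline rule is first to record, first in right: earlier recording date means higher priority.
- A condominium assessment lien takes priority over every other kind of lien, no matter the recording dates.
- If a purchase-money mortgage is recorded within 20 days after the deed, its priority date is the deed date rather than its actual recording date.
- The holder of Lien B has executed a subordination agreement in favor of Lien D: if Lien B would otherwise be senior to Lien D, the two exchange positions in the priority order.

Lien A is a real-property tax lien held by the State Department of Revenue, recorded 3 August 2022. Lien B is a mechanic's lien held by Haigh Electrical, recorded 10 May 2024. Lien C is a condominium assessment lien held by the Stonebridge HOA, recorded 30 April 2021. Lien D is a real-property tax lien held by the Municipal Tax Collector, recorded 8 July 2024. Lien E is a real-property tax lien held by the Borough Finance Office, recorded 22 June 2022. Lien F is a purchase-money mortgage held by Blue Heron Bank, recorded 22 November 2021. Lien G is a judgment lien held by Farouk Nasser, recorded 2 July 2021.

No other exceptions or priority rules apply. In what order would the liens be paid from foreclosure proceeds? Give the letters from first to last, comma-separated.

Effective dates after the stated exceptions: F was recorded within the 20-day window, so its effective date is the deed date 7 November 2021.
C is a condominium assessment lien, so it outranks all other liens regardless of date.
Ordering the rest by effective date: G (2 July 2021), F (7 November 2021), E (22 June 2022), A (3 August 2022), B (10 May 2024), D (8 July 2024).
The subordination applies — B was senior to D — so B and D swap.

C, G, F, E, A, D, B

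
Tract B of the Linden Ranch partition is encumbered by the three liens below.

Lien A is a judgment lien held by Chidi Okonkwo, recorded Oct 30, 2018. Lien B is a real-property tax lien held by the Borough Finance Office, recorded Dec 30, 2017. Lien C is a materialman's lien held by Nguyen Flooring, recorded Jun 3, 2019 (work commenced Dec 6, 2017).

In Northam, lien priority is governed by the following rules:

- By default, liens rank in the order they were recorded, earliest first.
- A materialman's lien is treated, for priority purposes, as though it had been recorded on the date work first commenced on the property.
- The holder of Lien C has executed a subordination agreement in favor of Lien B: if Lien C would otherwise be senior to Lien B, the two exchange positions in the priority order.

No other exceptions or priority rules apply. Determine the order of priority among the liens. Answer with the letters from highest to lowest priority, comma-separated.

B, C, A

Adjusting effective dates: C's effective date is Dec 6, 2017, when work began.
By effective date: C (Dec 6, 2017), B (Dec 30, 2017), A (Oct 30, 2018).
Because C would otherwise rank above B, the subordination swaps them.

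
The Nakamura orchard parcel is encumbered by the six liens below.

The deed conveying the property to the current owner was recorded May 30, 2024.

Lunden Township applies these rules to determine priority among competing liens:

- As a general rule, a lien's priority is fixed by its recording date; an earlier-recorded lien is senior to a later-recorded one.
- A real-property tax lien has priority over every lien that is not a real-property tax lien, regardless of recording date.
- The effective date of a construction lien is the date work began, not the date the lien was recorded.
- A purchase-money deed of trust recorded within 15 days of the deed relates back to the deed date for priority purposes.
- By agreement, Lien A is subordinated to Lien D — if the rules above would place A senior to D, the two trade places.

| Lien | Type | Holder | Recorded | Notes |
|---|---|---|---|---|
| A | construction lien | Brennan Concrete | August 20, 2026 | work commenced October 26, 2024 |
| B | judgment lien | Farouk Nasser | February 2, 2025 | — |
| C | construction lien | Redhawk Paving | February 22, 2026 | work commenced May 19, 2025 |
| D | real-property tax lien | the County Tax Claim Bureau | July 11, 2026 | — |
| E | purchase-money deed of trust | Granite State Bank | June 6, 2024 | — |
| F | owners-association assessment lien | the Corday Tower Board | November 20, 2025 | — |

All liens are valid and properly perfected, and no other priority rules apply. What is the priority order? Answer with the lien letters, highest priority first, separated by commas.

Effective dates after the stated exceptions: A relates back to October 26, 2024 (work commenced); C's effective date is May 19, 2025, when work began; E relates back to the deed date May 30, 2024.
D is a real-property tax lien and takes priority over every other lien.
Ordering the rest by effective date: E (May 30, 2024), A (October 26, 2024), B (February 2, 2025), C (May 19, 2025), F (November 20, 2025).
A already ranks below D; the subordination has no effect.

D, E, A, B, C, F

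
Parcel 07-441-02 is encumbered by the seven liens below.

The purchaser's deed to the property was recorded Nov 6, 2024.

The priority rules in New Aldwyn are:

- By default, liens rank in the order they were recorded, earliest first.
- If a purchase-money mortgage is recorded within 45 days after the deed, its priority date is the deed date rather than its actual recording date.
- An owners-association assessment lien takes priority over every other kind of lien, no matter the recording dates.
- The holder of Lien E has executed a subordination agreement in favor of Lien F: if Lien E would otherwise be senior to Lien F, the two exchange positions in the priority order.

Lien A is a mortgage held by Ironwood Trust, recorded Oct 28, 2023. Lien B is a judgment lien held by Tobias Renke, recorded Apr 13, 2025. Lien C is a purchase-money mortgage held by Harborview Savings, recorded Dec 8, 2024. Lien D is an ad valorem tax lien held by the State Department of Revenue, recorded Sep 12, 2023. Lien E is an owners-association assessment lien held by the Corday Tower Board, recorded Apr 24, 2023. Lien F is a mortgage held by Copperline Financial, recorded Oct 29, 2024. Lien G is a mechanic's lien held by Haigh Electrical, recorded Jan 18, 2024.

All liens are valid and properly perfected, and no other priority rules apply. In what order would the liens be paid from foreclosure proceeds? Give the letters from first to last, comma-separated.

First, effective dates: C's effective date is the deed date, Nov 6, 2024.
E is an owners-association assessment lien and takes priority over every other lien.
The other liens, earliest effective date first: D (Sep 12, 2023), A (Oct 28, 2023), G (Jan 18, 2024), F (Oct 29, 2024), C (Nov 6, 2024), B (Apr 13, 2025).
Because E would otherwise rank above F, the subordination swaps them.

F, D, A, G, E, C, B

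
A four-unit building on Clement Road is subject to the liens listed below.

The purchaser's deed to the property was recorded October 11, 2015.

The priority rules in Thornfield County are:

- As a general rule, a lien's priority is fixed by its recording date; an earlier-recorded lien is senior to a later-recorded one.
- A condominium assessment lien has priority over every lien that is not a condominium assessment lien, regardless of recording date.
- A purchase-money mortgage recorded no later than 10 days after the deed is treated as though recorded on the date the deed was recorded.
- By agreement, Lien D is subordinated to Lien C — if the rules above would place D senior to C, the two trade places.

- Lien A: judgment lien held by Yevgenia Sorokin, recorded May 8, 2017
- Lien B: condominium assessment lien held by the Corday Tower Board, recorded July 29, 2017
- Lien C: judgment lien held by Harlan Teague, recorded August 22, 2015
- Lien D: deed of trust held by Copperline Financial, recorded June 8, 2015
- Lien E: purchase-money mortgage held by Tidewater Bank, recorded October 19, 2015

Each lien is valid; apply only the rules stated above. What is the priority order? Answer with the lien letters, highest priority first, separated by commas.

B, C, D, E, A

Effective dates: E relates back to the deed date October 11, 2015.
B, as a condominium assessment lien, has superpriority and ranks first.
Among the remaining liens, by effective date: D (June 8, 2015), C (August 22, 2015), E (October 11, 2015), A (May 8, 2017).
D would otherwise be senior to C, so under the subordination agreement D and C exchange positions.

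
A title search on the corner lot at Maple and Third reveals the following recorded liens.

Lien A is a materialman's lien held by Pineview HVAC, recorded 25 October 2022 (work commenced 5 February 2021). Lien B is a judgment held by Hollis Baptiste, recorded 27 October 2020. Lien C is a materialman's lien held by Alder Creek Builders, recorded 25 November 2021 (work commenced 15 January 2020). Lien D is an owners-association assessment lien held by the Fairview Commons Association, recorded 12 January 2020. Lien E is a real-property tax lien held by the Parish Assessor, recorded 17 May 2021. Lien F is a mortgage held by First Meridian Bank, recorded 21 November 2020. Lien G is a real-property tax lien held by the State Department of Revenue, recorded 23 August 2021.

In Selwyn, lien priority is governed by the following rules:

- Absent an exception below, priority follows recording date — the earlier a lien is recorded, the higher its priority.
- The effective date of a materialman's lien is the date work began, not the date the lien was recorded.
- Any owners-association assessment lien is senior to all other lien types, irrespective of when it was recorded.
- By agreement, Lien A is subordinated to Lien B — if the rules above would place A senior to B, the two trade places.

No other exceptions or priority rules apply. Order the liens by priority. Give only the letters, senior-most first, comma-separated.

D, C, B, F, A, E, G

First, effective dates: A relates back to 5 February 2021 (work commenced); C relates back to 15 January 2020 (work commenced).
D, as an owners-association assessment lien, has superpriority and ranks first.
The other liens, earliest effective date first: C (15 January 2020), B (27 October 2020), F (21 November 2020), A (5 February 2021), E (17 May 2021), G (23 August 2021).
A is already junior to B, so the subordination agreement changes nothing.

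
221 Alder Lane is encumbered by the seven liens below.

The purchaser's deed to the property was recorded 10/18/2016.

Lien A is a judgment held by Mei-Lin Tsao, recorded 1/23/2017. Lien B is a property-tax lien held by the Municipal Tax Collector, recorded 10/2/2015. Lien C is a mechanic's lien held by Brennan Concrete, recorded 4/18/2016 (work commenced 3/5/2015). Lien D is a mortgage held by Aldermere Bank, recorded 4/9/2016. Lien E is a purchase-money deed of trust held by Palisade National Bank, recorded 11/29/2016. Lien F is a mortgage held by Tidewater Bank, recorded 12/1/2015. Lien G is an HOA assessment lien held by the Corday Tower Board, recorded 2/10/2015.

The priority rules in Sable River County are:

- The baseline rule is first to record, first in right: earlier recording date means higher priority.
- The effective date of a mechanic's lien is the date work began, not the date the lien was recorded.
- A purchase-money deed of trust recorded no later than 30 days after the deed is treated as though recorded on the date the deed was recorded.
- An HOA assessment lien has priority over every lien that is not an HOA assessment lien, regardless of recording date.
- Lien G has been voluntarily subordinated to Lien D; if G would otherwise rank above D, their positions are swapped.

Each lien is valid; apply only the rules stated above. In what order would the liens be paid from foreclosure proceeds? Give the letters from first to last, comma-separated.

Effective dates after the stated exceptions: C's effective date is 3/5/2015, when work began; E was recorded 42 days after the deed — beyond 30 days — so no relation-back applies.
G, as an HOA assessment lien, has superpriority and ranks first.
The other liens, earliest effective date first: C (3/5/2015), B (10/2/2015), F (12/1/2015), D (4/9/2016), E (11/29/2016), A (1/23/2017).
G is senior to D before the subordination, so the two trade places.

D, C, B, F, G, E, A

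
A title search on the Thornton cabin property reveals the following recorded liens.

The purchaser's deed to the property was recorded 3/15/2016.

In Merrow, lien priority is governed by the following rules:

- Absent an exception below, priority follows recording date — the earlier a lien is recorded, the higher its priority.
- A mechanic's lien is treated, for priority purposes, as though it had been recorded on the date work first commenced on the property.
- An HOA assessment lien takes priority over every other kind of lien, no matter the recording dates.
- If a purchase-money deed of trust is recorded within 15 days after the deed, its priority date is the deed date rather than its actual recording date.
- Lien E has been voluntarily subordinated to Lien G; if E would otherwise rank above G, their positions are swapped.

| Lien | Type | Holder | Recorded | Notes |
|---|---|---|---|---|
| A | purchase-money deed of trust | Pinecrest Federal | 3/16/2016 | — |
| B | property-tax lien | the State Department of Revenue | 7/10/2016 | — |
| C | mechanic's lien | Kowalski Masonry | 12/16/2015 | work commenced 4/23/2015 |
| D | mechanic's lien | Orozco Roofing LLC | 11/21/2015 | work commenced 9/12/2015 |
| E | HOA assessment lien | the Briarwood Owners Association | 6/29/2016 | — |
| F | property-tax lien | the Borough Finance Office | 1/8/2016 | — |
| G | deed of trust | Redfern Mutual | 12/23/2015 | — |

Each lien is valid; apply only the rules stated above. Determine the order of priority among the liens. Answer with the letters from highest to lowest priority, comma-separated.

Effective dates: A relates back to the deed date 3/15/2016; C's effective date is 4/23/2015, when work began; D relates back to 9/12/2015 (work commenced).
E is an HOA assessment lien and takes priority over every other lien.
Among the remaining liens, by effective date: C (4/23/2015), D (9/12/2015), G (12/23/2015), F (1/8/2016), A (3/15/2016), B (7/10/2016).
E is senior to G before the subordination, so the two trade places.

G, C, D, E, F, A, B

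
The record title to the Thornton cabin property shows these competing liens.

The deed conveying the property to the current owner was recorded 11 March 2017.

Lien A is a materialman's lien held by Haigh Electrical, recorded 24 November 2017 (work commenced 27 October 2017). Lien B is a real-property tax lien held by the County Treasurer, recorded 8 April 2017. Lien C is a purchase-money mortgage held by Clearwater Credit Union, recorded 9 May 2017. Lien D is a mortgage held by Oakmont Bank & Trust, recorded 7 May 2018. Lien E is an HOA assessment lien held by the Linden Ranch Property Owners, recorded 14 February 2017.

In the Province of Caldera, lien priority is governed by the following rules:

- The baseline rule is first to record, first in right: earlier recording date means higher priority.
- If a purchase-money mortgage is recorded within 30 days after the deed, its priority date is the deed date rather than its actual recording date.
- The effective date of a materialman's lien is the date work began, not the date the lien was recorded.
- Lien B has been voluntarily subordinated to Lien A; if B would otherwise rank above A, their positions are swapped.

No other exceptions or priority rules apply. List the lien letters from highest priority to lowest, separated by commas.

Adjusting effective dates: A relates back to 27 October 2017 (work commenced); C was recorded 59 days after the deed — beyond 30 days — so no relation-back applies.
By effective date, earliest first: E (14 February 2017), B (8 April 2017), C (9 May 2017), A (27 October 2017), D (7 May 2018).
B is senior to A before the subordination, so the two trade places.

E, A, C, B, D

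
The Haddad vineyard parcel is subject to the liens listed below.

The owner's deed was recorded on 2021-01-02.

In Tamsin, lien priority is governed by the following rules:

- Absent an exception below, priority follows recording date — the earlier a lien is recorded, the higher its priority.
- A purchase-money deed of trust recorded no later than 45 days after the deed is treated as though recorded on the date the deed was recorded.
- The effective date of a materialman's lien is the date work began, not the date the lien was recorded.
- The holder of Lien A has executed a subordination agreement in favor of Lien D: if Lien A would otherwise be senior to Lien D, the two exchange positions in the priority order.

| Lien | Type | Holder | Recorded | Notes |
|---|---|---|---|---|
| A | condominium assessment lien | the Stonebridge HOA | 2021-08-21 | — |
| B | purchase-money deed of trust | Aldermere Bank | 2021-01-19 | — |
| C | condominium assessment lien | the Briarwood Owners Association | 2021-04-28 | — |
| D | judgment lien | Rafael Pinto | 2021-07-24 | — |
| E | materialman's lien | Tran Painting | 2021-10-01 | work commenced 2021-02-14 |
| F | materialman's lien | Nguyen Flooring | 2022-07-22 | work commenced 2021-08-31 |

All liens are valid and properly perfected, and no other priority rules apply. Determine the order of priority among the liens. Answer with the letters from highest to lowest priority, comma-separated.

B, E, C, D, A, F

Adjusting effective dates: B relates back to the deed date 2021-01-02; E relates back to 2021-02-14 (work commenced); F relates back to 2021-08-31 (work commenced).
By effective date: B (2021-01-02), E (2021-02-14), C (2021-04-28), D (2021-07-24), A (2021-08-21), F (2021-08-31).
Since A is not senior to D, the subordination leaves the order unchanged.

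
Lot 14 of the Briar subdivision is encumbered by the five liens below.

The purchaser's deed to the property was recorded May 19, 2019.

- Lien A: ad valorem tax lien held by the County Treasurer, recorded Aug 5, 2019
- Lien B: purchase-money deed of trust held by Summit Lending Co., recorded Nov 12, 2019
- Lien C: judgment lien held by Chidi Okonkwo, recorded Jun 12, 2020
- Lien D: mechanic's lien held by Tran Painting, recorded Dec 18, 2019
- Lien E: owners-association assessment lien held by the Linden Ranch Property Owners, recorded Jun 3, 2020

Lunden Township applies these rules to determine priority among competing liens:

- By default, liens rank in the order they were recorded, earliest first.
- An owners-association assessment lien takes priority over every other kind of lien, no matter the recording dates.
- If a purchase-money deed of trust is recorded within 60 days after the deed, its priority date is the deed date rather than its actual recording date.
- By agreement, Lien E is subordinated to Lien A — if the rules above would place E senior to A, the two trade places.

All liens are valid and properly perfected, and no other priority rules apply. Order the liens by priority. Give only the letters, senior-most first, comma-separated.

A, E, B, D, C

First, effective dates: B was recorded 177 days after the deed, outside the 60-day window, so it keeps its recording date.
E, as an owners-association assessment lien, has superpriority and ranks first.
The other liens, earliest effective date first: A (Aug 5, 2019), B (Nov 12, 2019), D (Dec 18, 2019), C (Jun 12, 2020).
The subordination applies — E was senior to A — so E and A swap.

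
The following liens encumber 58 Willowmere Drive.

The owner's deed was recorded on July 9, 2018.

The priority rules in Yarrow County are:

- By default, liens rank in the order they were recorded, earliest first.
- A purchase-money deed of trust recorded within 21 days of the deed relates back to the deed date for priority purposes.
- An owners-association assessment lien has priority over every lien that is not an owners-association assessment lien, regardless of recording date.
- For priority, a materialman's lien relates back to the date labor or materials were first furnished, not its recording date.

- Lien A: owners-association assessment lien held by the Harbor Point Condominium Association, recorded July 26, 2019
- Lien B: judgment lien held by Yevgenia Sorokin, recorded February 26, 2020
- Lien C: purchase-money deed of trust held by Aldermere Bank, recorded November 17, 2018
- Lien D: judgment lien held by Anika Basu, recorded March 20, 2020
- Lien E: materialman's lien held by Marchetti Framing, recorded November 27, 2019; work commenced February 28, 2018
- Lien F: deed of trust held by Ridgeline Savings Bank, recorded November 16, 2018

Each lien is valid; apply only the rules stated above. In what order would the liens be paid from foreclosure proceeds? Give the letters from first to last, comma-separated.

A, E, F, C, B, D

Effective dates after the stated exceptions: C was recorded 131 days after the deed — beyond 21 days — so no relation-back applies; E relates back to February 28, 2018 (work commenced).
As an owners-association assessment lien, A is senior to every other lien.
Ordering the rest by effective date: E (February 28, 2018), F (November 16, 2018), C (November 17, 2018), B (February 26, 2020), D (March 20, 2020).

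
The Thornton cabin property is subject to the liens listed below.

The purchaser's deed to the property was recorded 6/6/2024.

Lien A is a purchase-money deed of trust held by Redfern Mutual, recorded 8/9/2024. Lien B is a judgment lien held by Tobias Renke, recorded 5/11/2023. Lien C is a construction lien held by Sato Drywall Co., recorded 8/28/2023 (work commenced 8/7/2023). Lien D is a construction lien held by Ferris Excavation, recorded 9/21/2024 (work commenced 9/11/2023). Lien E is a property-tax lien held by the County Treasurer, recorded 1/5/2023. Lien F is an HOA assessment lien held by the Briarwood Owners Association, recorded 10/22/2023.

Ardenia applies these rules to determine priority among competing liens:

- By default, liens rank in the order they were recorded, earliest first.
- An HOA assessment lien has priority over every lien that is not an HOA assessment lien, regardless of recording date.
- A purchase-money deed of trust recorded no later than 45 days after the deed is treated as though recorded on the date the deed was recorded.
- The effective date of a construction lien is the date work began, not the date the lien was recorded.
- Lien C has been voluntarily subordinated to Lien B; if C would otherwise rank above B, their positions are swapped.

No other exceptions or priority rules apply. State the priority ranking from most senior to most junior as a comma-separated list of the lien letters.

Effective dates after the stated exceptions: A was recorded 64 days after the deed, outside the 45-day window, so it keeps its recording date; C relates back to 8/7/2023 (work commenced); D's effective date is 9/11/2023, when work began.
F is an HOA assessment lien and takes priority over every other lien.
The other liens, earliest effective date first: E (1/5/2023), B (5/11/2023), C (8/7/2023), D (9/11/2023), A (8/9/2024).
Since C is not senior to B, the subordination leaves the order unchanged.

F, E, B, C, D, A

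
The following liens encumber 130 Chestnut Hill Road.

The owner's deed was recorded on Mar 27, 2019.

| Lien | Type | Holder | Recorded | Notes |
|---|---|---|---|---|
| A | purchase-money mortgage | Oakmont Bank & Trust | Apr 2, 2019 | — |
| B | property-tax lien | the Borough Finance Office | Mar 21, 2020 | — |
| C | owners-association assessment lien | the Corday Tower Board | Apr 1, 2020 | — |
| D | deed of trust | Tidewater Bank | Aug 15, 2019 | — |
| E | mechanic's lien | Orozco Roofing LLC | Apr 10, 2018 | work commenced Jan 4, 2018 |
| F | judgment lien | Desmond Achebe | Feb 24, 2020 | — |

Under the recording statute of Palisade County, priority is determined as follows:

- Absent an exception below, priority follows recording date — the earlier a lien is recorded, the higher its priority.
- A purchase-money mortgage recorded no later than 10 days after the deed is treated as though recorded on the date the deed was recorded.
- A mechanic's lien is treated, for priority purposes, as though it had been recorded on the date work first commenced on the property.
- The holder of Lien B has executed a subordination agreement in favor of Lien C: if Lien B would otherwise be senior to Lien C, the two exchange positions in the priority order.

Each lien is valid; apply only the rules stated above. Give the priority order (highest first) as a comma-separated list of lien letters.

E, A, D, F, C, B

First, effective dates: A's effective date is the deed date, Mar 27, 2019; E is treated as recorded Jan 4, 2018, the work-commencement date.
By effective date: E (Jan 4, 2018), A (Mar 27, 2019), D (Aug 15, 2019), F (Feb 24, 2020), B (Mar 21, 2020), C (Apr 1, 2020).
The subordination applies — B was senior to C — so B and C swap.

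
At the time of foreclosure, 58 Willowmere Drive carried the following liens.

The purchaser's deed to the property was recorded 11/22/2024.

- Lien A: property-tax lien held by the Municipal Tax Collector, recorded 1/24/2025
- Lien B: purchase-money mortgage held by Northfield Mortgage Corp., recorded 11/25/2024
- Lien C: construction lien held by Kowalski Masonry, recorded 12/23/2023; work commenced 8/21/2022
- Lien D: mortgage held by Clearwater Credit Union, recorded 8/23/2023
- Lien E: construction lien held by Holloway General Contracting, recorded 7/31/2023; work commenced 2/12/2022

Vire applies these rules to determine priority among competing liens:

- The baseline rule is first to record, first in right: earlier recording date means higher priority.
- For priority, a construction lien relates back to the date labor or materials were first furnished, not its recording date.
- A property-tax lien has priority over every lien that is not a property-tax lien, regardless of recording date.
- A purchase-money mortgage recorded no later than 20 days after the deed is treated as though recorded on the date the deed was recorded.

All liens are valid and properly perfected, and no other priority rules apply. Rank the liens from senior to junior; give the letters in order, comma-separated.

A, E, C, D, B

Effective dates after the stated exceptions: B was recorded within the 20-day window, so its effective date is the deed date 11/22/2024; C relates back to 8/21/2022 (work commenced); E is treated as recorded 2/12/2022, the work-commencement date.
A is a property-tax lien and takes priority over every other lien.
Ordering the rest by effective date: E (2/12/2022), C (8/21/2022), D (8/23/2023), B (11/22/2024).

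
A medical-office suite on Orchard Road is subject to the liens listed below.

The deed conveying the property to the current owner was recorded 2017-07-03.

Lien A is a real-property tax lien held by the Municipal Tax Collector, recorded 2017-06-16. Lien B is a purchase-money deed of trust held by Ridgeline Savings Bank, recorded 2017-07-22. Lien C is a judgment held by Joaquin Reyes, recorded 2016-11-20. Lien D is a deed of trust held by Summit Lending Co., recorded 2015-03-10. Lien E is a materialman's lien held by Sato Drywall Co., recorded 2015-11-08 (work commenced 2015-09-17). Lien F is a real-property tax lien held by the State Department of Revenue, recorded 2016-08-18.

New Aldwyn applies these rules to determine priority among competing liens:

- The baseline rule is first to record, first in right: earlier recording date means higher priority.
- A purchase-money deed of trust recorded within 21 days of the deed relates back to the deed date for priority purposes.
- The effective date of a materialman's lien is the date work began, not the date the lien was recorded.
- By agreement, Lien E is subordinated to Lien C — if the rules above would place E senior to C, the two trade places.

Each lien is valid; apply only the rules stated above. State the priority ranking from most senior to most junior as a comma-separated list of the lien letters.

Effective dates after the stated exceptions: B relates back to the deed date 2017-07-03; E's effective date is 2015-09-17, when work began.
Sorted by effective date: D (2015-03-10), E (2015-09-17), F (2016-08-18), C (2016-11-20), A (2017-06-16), B (2017-07-03).
The subordination applies — E was senior to C — so E and C swap.

D, C, F, E, A, B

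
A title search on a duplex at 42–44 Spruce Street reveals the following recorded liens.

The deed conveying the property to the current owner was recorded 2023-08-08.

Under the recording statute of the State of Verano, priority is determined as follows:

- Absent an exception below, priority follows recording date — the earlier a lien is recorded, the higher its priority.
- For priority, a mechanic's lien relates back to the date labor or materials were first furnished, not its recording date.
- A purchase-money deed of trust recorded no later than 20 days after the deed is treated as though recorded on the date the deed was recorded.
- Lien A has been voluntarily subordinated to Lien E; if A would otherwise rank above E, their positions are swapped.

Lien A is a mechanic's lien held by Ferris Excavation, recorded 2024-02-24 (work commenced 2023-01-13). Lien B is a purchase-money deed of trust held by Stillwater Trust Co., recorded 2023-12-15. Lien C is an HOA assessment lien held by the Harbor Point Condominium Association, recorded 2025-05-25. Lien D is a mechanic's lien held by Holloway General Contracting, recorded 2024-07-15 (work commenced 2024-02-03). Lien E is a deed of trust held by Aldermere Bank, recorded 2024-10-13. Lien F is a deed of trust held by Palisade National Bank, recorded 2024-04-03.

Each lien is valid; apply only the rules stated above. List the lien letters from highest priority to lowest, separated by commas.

Effective dates: A is treated as recorded 2023-01-13, the work-commencement date; B was recorded 129 days after the deed — beyond 20 days — so no relation-back applies; D is treated as recorded 2024-02-03, the work-commencement date.
Ordering by effective date: A (2023-01-13), B (2023-12-15), D (2024-02-03), F (2024-04-03), E (2024-10-13), C (2025-05-25).
A would otherwise be senior to E, so under the subordination agreement A and E exchange positions.

E, B, D, F, A, C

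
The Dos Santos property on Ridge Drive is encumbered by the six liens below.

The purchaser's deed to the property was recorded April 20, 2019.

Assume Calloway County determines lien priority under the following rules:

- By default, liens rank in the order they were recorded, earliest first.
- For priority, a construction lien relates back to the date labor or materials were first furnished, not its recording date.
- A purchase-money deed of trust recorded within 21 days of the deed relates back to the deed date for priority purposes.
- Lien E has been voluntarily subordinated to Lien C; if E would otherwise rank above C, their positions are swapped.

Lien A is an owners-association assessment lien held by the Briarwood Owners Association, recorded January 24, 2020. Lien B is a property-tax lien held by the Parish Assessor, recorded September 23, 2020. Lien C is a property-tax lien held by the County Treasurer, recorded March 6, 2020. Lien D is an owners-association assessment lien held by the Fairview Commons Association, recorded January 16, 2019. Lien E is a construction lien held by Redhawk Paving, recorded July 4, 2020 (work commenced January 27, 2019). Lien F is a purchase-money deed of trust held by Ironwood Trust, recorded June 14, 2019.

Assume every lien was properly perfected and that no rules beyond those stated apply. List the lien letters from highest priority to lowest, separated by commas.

Effective dates: E relates back to January 27, 2019 (work commenced); F was recorded 55 days after the deed — beyond 21 days — so no relation-back applies.
Ordering by effective date: D (January 16, 2019), E (January 27, 2019), F (June 14, 2019), A (January 24, 2020), C (March 6, 2020), B (September 23, 2020).
Because E would otherwise rank above C, the subordination swaps them.

D, C, F, A, E, B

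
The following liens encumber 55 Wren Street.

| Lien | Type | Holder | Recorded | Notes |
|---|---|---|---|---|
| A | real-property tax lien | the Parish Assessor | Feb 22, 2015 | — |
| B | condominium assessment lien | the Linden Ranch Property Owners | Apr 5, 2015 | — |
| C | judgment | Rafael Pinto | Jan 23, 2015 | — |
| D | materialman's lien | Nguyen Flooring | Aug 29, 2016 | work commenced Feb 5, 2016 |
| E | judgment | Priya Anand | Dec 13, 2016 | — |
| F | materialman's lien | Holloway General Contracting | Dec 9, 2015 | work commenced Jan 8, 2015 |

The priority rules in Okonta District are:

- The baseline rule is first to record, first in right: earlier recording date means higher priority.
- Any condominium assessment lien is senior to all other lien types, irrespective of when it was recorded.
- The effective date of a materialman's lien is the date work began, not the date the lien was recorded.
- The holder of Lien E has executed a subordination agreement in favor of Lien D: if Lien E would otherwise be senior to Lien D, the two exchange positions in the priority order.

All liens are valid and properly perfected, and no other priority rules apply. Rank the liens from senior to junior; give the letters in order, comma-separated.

First, effective dates: D relates back to Feb 5, 2016 (work commenced); F is treated as recorded Jan 8, 2015, the work-commencement date.
B is a condominium assessment lien and takes priority over every other lien.
Remaining liens by effective date: F (Jan 8, 2015), C (Jan 23, 2015), A (Feb 22, 2015), D (Feb 5, 2016), E (Dec 13, 2016).
E already ranks below D; the subordination has no effect.

B, F, C, A, D, E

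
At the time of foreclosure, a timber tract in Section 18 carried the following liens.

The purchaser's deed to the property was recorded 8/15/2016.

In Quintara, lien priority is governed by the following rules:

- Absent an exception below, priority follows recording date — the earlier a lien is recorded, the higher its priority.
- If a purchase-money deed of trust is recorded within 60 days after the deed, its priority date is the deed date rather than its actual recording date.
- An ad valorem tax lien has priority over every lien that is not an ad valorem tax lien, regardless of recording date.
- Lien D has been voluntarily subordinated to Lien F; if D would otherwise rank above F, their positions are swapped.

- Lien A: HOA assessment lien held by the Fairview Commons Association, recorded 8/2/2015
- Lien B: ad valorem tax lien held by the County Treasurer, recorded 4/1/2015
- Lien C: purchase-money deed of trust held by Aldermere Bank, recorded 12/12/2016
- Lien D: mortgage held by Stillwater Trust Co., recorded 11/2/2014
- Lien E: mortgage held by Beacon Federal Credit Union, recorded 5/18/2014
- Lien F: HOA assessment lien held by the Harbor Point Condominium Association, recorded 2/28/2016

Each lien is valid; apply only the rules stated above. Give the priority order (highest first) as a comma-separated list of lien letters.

Adjusting effective dates: C missed the 60-day window (119 days after the deed), so its recording date stands.
B is an ad valorem tax lien, so it outranks all other liens regardless of date.
The other liens, earliest effective date first: E (5/18/2014), D (11/2/2014), A (8/2/2015), F (2/28/2016), C (12/12/2016).
D is senior to F before the subordination, so the two trade places.

B, E, F, A, D, C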